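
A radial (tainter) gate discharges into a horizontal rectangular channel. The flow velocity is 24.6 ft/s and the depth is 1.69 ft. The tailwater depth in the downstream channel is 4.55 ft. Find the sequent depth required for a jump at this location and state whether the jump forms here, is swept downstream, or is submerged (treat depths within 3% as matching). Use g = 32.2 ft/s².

y₂ = 7.17 ft; the jump is swept downstream

Fr₁ = V₁/√(g·y₁) = 24.6/√(32.2×1.69) = 3.33.
Bélanger equation: y₂/y₁ = ½[√(1 + 8Fr₁²) − 1] = ½[√89.96 − 1] = 4.24.
y₂ = 4.24 × 1.69 = 7.17 ft.
Tailwater y_tw = 4.55 ft: y_tw < y₂, so the jump is swept downstream.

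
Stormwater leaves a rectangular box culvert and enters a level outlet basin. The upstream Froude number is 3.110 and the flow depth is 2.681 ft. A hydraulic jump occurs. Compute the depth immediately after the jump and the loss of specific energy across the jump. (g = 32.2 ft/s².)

Fr₁ = 3.110 (given).
By Bélanger, y₂/y₁ = ½[√(1 + 8Fr₁²) − 1] = ½[√78.377 − 1] = 3.927.
y₂ = 3.927 × 2.681 = 10.53 ft.
V₁ = Fr₁·√(g·y₁) = 3.110×√(32.2×2.681) = 28.90 ft/s; q = V₁·y₁ = 77.47 ft²/s. V₂ = q/y₂ = 77.47/10.53 = 7.359 ft/s. E₁ = y₁ + V₁²/2g = 15.65 ft; E₂ = y₂ + V₂²/2g = 11.37 ft. ΔE = E₁ − E₂ = 4.278 ft.

y₂ = 10.53 ft; ΔE = 4.278 ft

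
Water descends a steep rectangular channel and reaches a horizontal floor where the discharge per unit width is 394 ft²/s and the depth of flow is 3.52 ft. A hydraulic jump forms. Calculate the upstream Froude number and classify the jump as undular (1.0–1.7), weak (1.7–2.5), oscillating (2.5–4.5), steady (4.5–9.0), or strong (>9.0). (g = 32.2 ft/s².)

Fr₁ = 10.5; strong jump

V₁ = q/y₁ = 394/3.52 = 112 ft/s. Fr₁ = V₁/√(g·y₁) = 112/√(32.2×3.52) = 10.5.
Fr₁ = 10.5 lies in the strong range.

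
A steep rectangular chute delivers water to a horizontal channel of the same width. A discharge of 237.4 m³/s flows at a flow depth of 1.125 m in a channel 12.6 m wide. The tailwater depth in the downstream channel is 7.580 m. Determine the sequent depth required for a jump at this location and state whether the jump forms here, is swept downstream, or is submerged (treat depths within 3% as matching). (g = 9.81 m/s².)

y₂ = 7.478 m; the jump forms here

q = Q/b = 237.4/12.6 = 18.84 m²/s; V₁ = q/y₁ = 16.75 m/s. Fr₁ = V₁/√(g·y₁) = 5.041.
By Bélanger, y₂/y₁ = ½[√(1 + 8Fr₁²) − 1] = ½[√204.32 − 1] = 6.647.
y₂ = 6.647 × 1.125 = 7.478 m.
Tailwater y_tw = 7.580 m: y_tw ≈ y₂, so the jump forms here.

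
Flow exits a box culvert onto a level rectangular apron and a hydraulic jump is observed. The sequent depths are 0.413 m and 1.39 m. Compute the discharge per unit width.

For a rectangular channel the momentum equation gives q² = ½·g·y₁·y₂·(y₁ + y₂) = ½×9.81×0.413×1.39×1.80 = 5.08.
q = √5.08 = 2.25 m²/s.

q = 2.25 m²/s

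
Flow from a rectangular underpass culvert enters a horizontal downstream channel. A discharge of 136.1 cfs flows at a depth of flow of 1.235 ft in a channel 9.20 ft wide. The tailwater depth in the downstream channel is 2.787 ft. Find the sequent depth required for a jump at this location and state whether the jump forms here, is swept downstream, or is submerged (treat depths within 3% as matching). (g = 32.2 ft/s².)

q = Q/b = 136.1/9.20 = 14.79 ft²/s; V₁ = q/y₁ = 11.98 ft/s. Fr₁ = V₁/√(g·y₁) = 1.900.
Bélanger equation: y₂/y₁ = ½[√(1 + 8Fr₁²) − 1] = ½[√29.865 − 1] = 2.232.
y₂ = 2.232 × 1.235 = 2.757 ft.
Tailwater y_tw = 2.787 ft: y_tw ≈ y₂, so the jump forms here.

y₂ = 2.757 ft; the jump forms here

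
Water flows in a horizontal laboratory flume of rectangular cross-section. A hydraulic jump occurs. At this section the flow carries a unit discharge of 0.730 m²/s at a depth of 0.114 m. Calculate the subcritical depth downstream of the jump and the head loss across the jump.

V₁ = q/y₁ = 0.730/0.114 = 6.40 m/s. Fr₁ = V₁/√(g·y₁) = 6.40/√(9.81×0.114) = 6.06.
Sequent-depth ratio: y₂/y₁ = ½[√(1 + 8Fr₁²) − 1] = ½[√294.3 − 1] = 8.08.
y₂ = 8.08 × 0.114 = 0.921 m.
V₂ = q/y₂ = 0.730/0.921 = 0.793 m/s. E₁ = y₁ + V₁²/2g = 2.20 m; E₂ = y₂ + V₂²/2g = 0.953 m. ΔE = E₁ − E₂ = 1.25 m.

y₂ = 0.921 m; ΔE = 1.25 m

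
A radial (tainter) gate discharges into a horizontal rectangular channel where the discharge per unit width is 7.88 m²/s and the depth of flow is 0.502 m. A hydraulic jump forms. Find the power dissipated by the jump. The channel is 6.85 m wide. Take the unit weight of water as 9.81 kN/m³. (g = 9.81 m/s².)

P = 4313 kW

V₁ = q/y₁ = 7.88/0.502 = 15.7 m/s. Fr₁ = V₁/√(g·y₁) = 15.7/√(9.81×0.502) = 7.07.
Bélanger equation: y₂/y₁ = ½[√(1 + 8Fr₁²) − 1] = ½[√401.3 − 1] = 9.52.
y₂ = 9.52 × 0.502 = 4.78 m.
Head loss: ΔE = (y₂ − y₁)³/(4y₁y₂) = (4.78 − 0.502)³/(4×0.502×4.78) = 78.1/9.59 = 8.15 m.
Q = q·b = 7.88 × 6.85 = 54.0 m³/s. P = γ·Q·ΔE = 9.81 × 54.0 × 8.15 = 4313 kW.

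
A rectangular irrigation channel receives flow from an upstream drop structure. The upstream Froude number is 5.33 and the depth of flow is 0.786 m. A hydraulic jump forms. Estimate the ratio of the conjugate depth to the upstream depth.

y₂/y₁ = 7.05

Fr₁ = 5.33 (given).
Bélanger equation: y₂/y₁ = ½[√(1 + 8Fr₁²) − 1] = ½[√228.3 − 1] = 7.05.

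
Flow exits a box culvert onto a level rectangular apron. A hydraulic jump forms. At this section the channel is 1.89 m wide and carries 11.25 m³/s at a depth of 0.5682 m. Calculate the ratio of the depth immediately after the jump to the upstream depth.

q = Q/b = 11.25/1.89 = 5.952 m²/s; V₁ = q/y₁ = 10.48 m/s. Fr₁ = V₁/√(g·y₁) = 4.437.
By Bélanger, y₂/y₁ = ½[√(1 + 8Fr₁²) − 1] = ½[√158.51 − 1] = 5.795.

y₂/y₁ = 5.795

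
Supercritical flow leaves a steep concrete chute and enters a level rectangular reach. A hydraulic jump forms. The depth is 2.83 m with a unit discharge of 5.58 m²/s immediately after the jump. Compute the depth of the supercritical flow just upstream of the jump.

V₂ = q/y₂ = 5.58/2.83 = 1.97 m/s; Fr₂ = V₂/√(g·y₂) = 0.374.
From the momentum equation (using Fr₂), y₁/y₂ = ½[√(1 + 8Fr₂²) − 1] = ½[√2.120 − 1] = 0.228.
y₁ = 0.228 × 2.83 = 0.645 m.

y₁ = 0.645 m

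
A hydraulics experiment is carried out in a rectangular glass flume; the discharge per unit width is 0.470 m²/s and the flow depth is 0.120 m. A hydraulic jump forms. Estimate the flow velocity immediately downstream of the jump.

V₂ = 0.846 m/s

V₁ = q/y₁ = 0.470/0.120 = 3.92 m/s. Fr₁ = V₁/√(g·y₁) = 3.92/√(9.81×0.120) = 3.61.
Bélanger equation: y₂/y₁ = ½[√(1 + 8Fr₁²) − 1] = ½[√105.2 − 1] = 4.63.
y₂ = 4.63 × 0.120 = 0.556 m.
V₂ = q/y₂ = 0.470/0.556 = 0.846 m/s.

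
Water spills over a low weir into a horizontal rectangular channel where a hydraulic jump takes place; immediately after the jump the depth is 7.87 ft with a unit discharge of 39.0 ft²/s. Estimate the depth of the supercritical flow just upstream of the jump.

y₁ = 1.31 ft

V₂ = q/y₂ = 39.0/7.87 = 4.96 ft/s; Fr₂ = V₂/√(g·y₂) = 0.311.
Applying the sequent-depth relation in reverse, y₁/y₂ = ½[√(1 + 8Fr₂²) − 1] = ½[√1.775 − 1] = 0.166.
y₁ = 0.166 × 7.87 = 1.31 ft.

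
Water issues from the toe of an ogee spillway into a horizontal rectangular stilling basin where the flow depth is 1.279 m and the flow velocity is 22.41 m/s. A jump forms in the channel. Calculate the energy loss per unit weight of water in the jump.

ΔE = 15.70 m

Fr₁ = V₁/√(g·y₁) = 22.41/√(9.81×1.279) = 6.327.
From the momentum equation for a rectangular channel, y₂/y₁ = ½[√(1 + 8Fr₁²) − 1] = ½[√321.21 − 1] = 8.461.
y₂ = 8.461 × 1.279 = 10.82 m.
Head loss: ΔE = (y₂ − y₁)³/(4y₁y₂) = (10.82 − 1.279)³/(4×1.279×10.82) = 869.0/55.36 = 15.70 m.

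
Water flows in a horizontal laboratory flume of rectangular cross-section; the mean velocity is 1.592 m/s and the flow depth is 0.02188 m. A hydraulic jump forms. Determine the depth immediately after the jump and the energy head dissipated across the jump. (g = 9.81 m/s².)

y₂ = 0.09595 m; ΔE = 0.04839 m

Fr₁ = V₁/√(g·y₁) = 1.592/√(9.81×0.02188) = 3.436.
Bélanger equation: y₂/y₁ = ½[√(1 + 8Fr₁²) − 1] = ½[√95.463 − 1] = 4.385.
y₂ = 4.385 × 0.02188 = 0.09595 m.
Head loss: ΔE = (y₂ − y₁)³/(4y₁y₂) = (0.09595 − 0.02188)³/(4×0.02188×0.09595) = 0.0004064/0.008397 = 0.04839 m.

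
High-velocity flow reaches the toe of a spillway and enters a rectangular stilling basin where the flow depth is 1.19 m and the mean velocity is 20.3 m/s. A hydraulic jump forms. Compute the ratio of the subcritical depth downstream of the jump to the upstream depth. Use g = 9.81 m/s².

y₂/y₁ = 7.92

Fr₁ = V₁/√(g·y₁) = 20.3/√(9.81×1.19) = 5.94.
Sequent-depth ratio: y₂/y₁ = ½[√(1 + 8Fr₁²) − 1] = ½[√283.4 − 1] = 7.92.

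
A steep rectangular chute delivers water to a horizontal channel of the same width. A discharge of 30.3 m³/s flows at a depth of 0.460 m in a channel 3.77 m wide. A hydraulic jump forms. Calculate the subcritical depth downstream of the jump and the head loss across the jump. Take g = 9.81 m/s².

y₂ = 5.13 m; ΔE = 10.8 m

q = Q/b = 30.3/3.77 = 8.04 m²/s; V₁ = q/y₁ = 17.5 m/s. Fr₁ = V₁/√(g·y₁) = 8.22.
From the momentum equation for a rectangular channel, y₂/y₁ = ½[√(1 + 8Fr₁²) − 1] = ½[√542.2 − 1] = 11.1.
y₂ = 11.1 × 0.460 = 5.13 m.
Head loss: ΔE = (y₂ − y₁)³/(4y₁y₂) = (5.13 − 0.460)³/(4×0.460×5.13) = 102/9.43 = 10.8 m.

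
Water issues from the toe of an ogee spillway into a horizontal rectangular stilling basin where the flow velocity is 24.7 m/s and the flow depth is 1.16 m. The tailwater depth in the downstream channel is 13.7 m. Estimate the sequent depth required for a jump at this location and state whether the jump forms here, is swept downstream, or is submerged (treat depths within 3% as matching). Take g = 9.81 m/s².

y₂ = 11.4 m; the jump is submerged

Fr₁ = V₁/√(g·y₁) = 24.7/√(9.81×1.16) = 7.32.
By Bélanger, y₂/y₁ = ½[√(1 + 8Fr₁²) − 1] = ½[√429.9 − 1] = 9.87.
y₂ = 9.87 × 1.16 = 11.4 m.
Tailwater y_tw = 13.7 m: y_tw > y₂, so the jump is submerged.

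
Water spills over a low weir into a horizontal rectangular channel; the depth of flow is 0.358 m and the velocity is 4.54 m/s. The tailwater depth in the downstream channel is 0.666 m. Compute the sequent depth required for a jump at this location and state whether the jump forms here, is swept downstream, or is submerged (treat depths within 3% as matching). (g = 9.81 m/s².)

y₂ = 1.06 m; the jump is swept downstream

Fr₁ = V₁/√(g·y₁) = 4.54/√(9.81×0.358) = 2.42.
From the momentum equation for a rectangular channel, y₂/y₁ = ½[√(1 + 8Fr₁²) − 1] = ½[√47.95 − 1] = 2.96.
y₂ = 2.96 × 0.358 = 1.06 m.
Tailwater y_tw = 0.666 m: y_tw < y₂, so the jump is swept downstream.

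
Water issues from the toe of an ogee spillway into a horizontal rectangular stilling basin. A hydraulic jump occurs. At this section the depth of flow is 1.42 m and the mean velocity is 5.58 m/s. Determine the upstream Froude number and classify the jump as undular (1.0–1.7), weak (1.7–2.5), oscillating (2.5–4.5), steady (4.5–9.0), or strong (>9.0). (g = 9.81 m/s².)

Fr₁ = V₁/√(g·y₁) = 5.58/√(9.81×1.42) = 1.50.
Fr₁ = 1.50 lies in the undular range.

Fr₁ = 1.50; undular jump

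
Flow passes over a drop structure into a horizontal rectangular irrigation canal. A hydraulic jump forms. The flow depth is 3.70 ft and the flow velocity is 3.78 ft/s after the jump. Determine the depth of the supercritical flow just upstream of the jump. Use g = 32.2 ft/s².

Fr₂ = V₂/√(g·y₂) = 3.78/√(32.2×3.70) = 0.346.
From the momentum equation (using Fr₂), y₁/y₂ = ½[√(1 + 8Fr₂²) − 1] = ½[√1.959 − 1] = 0.200.
y₁ = 0.200 × 3.70 = 0.740 ft.

y₁ = 0.740 ft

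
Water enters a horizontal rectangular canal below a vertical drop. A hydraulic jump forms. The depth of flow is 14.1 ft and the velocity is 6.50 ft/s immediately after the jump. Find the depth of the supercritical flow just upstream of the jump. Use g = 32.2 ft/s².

y₁ = 2.26 ft

Fr₂ = V₂/√(g·y₂) = 6.50/√(32.2×14.1) = 0.305.
From the momentum equation (using Fr₂), y₁/y₂ = ½[√(1 + 8Fr₂²) − 1] = ½[√1.744 − 1] = 0.160.
y₁ = 0.160 × 14.1 = 2.26 ft.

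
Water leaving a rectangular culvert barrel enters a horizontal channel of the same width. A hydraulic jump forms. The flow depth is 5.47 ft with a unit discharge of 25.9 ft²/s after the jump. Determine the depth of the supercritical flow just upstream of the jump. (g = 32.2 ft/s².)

V₂ = q/y₂ = 25.9/5.47 = 4.73 ft/s; Fr₂ = V₂/√(g·y₂) = 0.357.
The Bélanger relation is symmetric: y₁/y₂ = ½[√(1 + 8Fr₂²) − 1] = ½[√2.018 − 1] = 0.210.
y₁ = 0.210 × 5.47 = 1.15 ft.

y₁ = 1.15 ft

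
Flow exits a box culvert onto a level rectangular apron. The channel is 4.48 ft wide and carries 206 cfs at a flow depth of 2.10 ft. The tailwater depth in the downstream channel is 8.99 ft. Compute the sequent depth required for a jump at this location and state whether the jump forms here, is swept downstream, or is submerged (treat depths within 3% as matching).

y₂ = 6.93 ft; the jump is submerged

q = Q/b = 206/4.48 = 46.0 ft²/s; V₁ = q/y₁ = 21.9 ft/s. Fr₁ = V₁/√(g·y₁) = 2.66.
Sequent-depth ratio: y₂/y₁ = ½[√(1 + 8Fr₁²) − 1] = ½[√57.72 − 1] = 3.30.
y₂ = 3.30 × 2.10 = 6.93 ft.
Tailwater y_tw = 8.99 ft: y_tw > y₂, so the jump is submerged.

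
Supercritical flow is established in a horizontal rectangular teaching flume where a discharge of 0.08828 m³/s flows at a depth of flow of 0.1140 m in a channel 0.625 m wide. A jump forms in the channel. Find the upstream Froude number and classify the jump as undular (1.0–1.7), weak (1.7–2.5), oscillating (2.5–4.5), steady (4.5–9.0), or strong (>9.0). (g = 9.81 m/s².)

Fr₁ = 1.172; undular jump

q = Q/b = 0.08828/0.625 = 0.1412 m²/s; V₁ = q/y₁ = 1.239 m/s. Fr₁ = V₁/√(g·y₁) = 1.172.
Fr₁ = 1.172 lies in the undular range.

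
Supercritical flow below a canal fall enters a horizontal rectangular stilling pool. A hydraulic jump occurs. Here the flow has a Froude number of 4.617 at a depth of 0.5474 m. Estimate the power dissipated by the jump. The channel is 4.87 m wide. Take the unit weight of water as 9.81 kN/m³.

P = 814.6 kW

Fr₁ = 4.617 (given).
Bélanger equation: y₂/y₁ = ½[√(1 + 8Fr₁²) − 1] = ½[√171.53 − 1] = 6.049.
y₂ = 6.049 × 0.5474 = 3.311 m.
Head loss: ΔE = (y₂ − y₁)³/(4y₁y₂) = (3.311 − 0.5474)³/(4×0.5474×3.311) = 21.11/7.250 = 2.911 m.
V₁ = Fr₁·√(g·y₁) = 4.617×√(9.81×0.5474) = 10.70 m/s; q = V₁·y₁ = 5.857 m²/s. Q = q·b = 5.857 × 4.87 = 28.52 m³/s. P = γ·Q·ΔE = 9.81 × 28.52 × 2.911 = 814.6 kW.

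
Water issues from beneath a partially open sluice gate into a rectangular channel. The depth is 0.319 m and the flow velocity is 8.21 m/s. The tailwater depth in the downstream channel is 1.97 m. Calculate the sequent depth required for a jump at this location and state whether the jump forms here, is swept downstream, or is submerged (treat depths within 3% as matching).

Fr₁ = V₁/√(g·y₁) = 8.21/√(9.81×0.319) = 4.64.
Sequent-depth ratio: y₂/y₁ = ½[√(1 + 8Fr₁²) − 1] = ½[√173.3 − 1] = 6.08.
y₂ = 6.08 × 0.319 = 1.94 m.
Tailwater y_tw = 1.97 m: y_tw ≈ y₂, so the jump forms here.

y₂ = 1.94 m; the jump forms here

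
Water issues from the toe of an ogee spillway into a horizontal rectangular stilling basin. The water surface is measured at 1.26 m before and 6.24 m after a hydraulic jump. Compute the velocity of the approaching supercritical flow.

For a rectangular channel the momentum equation gives q² = ½·g·y₁·y₂·(y₁ + y₂) = ½×9.81×1.26×6.24×7.50 = 289.
q = √289 = 17.0 m²/s.
V₁ = q/y₁ = 17.0/1.26 = 13.5 m/s.

V₁ = 13.5 m/s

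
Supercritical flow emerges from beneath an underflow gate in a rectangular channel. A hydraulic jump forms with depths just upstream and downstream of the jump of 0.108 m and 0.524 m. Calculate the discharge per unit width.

q = 0.419 m²/s

For a rectangular channel the momentum equation gives q² = ½·g·y₁·y₂·(y₁ + y₂) = ½×9.81×0.108×0.524×0.632 = 0.175.
q = √0.175 = 0.419 m²/s.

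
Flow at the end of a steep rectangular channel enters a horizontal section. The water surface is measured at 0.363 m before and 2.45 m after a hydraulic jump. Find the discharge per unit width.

For a rectangular channel the momentum equation gives q² = ½·g·y₁·y₂·(y₁ + y₂) = ½×9.81×0.363×2.45×2.81 = 12.3.
q = √12.3 = 3.50 m²/s.

q = 3.50 m²/s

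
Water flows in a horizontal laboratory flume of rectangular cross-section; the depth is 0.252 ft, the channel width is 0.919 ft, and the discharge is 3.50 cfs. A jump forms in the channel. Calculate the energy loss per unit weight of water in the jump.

ΔE = 1.96 ft

q = Q/b = 3.50/0.919 = 3.81 ft²/s; V₁ = q/y₁ = 15.1 ft/s. Fr₁ = V₁/√(g·y₁) = 5.31.
By Bélanger, y₂/y₁ = ½[√(1 + 8Fr₁²) − 1] = ½[√226.2 − 1] = 7.02.
y₂ = 7.02 × 0.252 = 1.77 ft.
Head loss: ΔE = (y₂ − y₁)³/(4y₁y₂) = (1.77 − 0.252)³/(4×0.252×1.77) = 3.49/1.78 = 1.96 ft.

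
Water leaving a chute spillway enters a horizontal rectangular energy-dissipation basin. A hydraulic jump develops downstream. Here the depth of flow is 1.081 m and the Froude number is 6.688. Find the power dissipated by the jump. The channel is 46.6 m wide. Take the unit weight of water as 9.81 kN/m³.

Fr₁ = 6.688 (given).
Bélanger equation: y₂/y₁ = ½[√(1 + 8Fr₁²) − 1] = ½[√358.83 − 1] = 8.971.
y₂ = 8.971 × 1.081 = 9.698 m.
Head loss: ΔE = (y₂ − y₁)³/(4y₁y₂) = (9.698 − 1.081)³/(4×1.081×9.698) = 639.9/41.93 = 15.26 m.
V₁ = Fr₁·√(g·y₁) = 6.688×√(9.81×1.081) = 21.78 m/s; q = V₁·y₁ = 23.54 m²/s. Q = q·b = 23.54 × 46.6 = 1097 m³/s. P = γ·Q·ΔE = 9.81 × 1097 × 15.26 = 164226 kW.

P = 164226 kW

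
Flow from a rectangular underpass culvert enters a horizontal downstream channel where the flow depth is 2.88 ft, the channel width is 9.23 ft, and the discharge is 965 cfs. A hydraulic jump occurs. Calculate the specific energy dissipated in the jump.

ΔE = 8.49 ft

q = Q/b = 965/9.23 = 105 ft²/s; V₁ = q/y₁ = 36.3 ft/s. Fr₁ = V₁/√(g·y₁) = 3.77.
By Bélanger, y₂/y₁ = ½[√(1 + 8Fr₁²) − 1] = ½[√114.7 − 1] = 4.85.
y₂ = 4.85 × 2.88 = 14.0 ft.
V₂ = q/y₂ = 105/14.0 = 7.48 ft/s. E₁ = y₁ + V₁²/2g = 23.3 ft; E₂ = y₂ + V₂²/2g = 14.8 ft. ΔE = E₁ − E₂ = 8.49 ft.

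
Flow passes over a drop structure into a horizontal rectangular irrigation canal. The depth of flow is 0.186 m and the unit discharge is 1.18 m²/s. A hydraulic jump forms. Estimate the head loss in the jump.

ΔE = 1.04 m

V₁ = q/y₁ = 1.18/0.186 = 6.34 m/s. Fr₁ = V₁/√(g·y₁) = 6.34/√(9.81×0.186) = 4.70.
By Bélanger, y₂/y₁ = ½[√(1 + 8Fr₁²) − 1] = ½[√177.5 − 1] = 6.16.
y₂ = 6.16 × 0.186 = 1.15 m.
Head loss: ΔE = (y₂ − y₁)³/(4y₁y₂) = (1.15 − 0.186)³/(4×0.186×1.15) = 0.884/0.853 = 1.04 m.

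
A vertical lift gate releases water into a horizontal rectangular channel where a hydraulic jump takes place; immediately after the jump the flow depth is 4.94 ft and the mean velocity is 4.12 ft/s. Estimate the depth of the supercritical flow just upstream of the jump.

y₁ = 0.893 ft

Fr₂ = V₂/√(g·y₂) = 4.12/√(32.2×4.94) = 0.327.
Since the conjugate-depth ratio holds either way, y₁/y₂ = ½[√(1 + 8Fr₂²) − 1] = ½[√1.854 − 1] = 0.181.
y₁ = 0.181 × 4.94 = 0.893 ft.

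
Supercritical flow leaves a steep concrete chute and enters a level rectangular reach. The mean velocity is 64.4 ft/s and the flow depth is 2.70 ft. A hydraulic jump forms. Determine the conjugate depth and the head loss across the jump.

Fr₁ = V₁/√(g·y₁) = 64.4/√(32.2×2.70) = 6.91.
Conjugate-depth relation: y₂/y₁ = ½[√(1 + 8Fr₁²) − 1] = ½[√382.6 − 1] = 9.28.
y₂ = 9.28 × 2.70 = 25.1 ft.
Head loss: ΔE = (y₂ − y₁)³/(4y₁y₂) = (25.1 − 2.70)³/(4×2.70×25.1) = 11175/271 = 41.3 ft.

y₂ = 25.1 ft; ΔE = 41.3 ft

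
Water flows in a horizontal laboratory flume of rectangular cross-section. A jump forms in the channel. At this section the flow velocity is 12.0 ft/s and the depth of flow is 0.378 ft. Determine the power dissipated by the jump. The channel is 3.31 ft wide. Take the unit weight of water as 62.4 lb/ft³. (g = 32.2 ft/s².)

Fr₁ = V₁/√(g·y₁) = 12.0/√(32.2×0.378) = 3.44.
Bélanger equation: y₂/y₁ = ½[√(1 + 8Fr₁²) − 1] = ½[√95.65 − 1] = 4.39.
y₂ = 4.39 × 0.378 = 1.66 ft.
q = V₁·y₁ = 12.0 × 0.378 = 4.54 ft²/s. V₂ = q/y₂ = 4.54/1.66 = 2.73 ft/s. E₁ = y₁ + V₁²/2g = 2.61 ft; E₂ = y₂ + V₂²/2g = 1.78 ft. ΔE = E₁ − E₂ = 0.839 ft.
Q = q·b = 4.54 × 3.31 = 15.0 cfs. P = γ·Q·ΔE/550 = 62.4 × 15.0 × 0.839 / 550 = 1.43 hp.

P = 1.43 hp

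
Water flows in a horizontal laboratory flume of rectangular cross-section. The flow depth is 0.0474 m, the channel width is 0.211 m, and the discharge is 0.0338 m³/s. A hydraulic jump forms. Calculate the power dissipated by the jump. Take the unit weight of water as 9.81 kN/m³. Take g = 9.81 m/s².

q = Q/b = 0.0338/0.211 = 0.160 m²/s; V₁ = q/y₁ = 3.38 m/s. Fr₁ = V₁/√(g·y₁) = 4.96.
Bélanger equation: y₂/y₁ = ½[√(1 + 8Fr₁²) − 1] = ½[√197.5 − 1] = 6.53.
y₂ = 6.53 × 0.0474 = 0.309 m.
Head loss: ΔE = (y₂ − y₁)³/(4y₁y₂) = (0.309 − 0.0474)³/(4×0.0474×0.309) = 0.0180/0.0587 = 0.306 m.
P = γ·Q·ΔE = 9.81 × 0.0338 × 0.306 = 0.102 kW.

P = 0.102 kW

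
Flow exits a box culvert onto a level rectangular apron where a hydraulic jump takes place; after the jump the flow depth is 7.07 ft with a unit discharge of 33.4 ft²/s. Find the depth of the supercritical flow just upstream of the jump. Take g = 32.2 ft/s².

y₁ = 1.19 ft

V₂ = q/y₂ = 33.4/7.07 = 4.72 ft/s; Fr₂ = V₂/√(g·y₂) = 0.313.
The Bélanger relation is symmetric: y₁/y₂ = ½[√(1 + 8Fr₂²) − 1] = ½[√1.784 − 1] = 0.168.
y₁ = 0.168 × 7.07 = 1.19 ft.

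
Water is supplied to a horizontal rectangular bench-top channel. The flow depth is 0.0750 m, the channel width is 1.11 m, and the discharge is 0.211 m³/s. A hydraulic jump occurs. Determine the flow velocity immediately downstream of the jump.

q = Q/b = 0.211/1.11 = 0.190 m²/s; V₁ = q/y₁ = 2.53 m/s. Fr₁ = V₁/√(g·y₁) = 2.95.
Bélanger equation: y₂/y₁ = ½[√(1 + 8Fr₁²) − 1] = ½[√70.85 − 1] = 3.71.
y₂ = 3.71 × 0.0750 = 0.278 m.
V₂ = q/y₂ = 0.190/0.278 = 0.683 m/s.

V₂ = 0.683 m/s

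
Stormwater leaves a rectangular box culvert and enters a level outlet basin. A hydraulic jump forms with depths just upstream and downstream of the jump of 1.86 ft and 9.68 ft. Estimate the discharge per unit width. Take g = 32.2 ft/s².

q = 57.8 ft²/s

For a rectangular channel the momentum equation gives q² = ½·g·y₁·y₂·(y₁ + y₂) = ½×32.2×1.86×9.68×11.5 = 3345.
q = √3345 = 57.8 ft²/s.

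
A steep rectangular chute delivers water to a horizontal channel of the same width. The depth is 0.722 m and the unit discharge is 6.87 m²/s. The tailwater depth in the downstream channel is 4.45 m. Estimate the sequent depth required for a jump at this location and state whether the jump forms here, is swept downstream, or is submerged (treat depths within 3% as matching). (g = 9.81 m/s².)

y₂ = 3.31 m; the jump is submerged

V₁ = q/y₁ = 6.87/0.722 = 9.52 m/s. Fr₁ = V₁/√(g·y₁) = 9.52/√(9.81×0.722) = 3.58.
From the momentum equation for a rectangular channel, y₂/y₁ = ½[√(1 + 8Fr₁²) − 1] = ½[√103.3 − 1] = 4.58.
y₂ = 4.58 × 0.722 = 3.31 m.
Tailwater y_tw = 4.45 m: y_tw > y₂, so the jump is submerged.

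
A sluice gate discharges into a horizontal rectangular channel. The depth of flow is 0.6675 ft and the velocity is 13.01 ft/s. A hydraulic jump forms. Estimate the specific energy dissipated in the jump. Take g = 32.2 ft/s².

ΔE = 0.7450 ft

Fr₁ = V₁/√(g·y₁) = 13.01/√(32.2×0.6675) = 2.806.
Conjugate-depth relation: y₂/y₁ = ½[√(1 + 8Fr₁²) − 1] = ½[√64.000 − 1] = 3.500.
y₂ = 3.500 × 0.6675 = 2.336 ft.
Head loss: ΔE = (y₂ − y₁)³/(4y₁y₂) = (2.336 − 0.6675)³/(4×0.6675×2.336) = 4.647/6.238 = 0.7450 ft.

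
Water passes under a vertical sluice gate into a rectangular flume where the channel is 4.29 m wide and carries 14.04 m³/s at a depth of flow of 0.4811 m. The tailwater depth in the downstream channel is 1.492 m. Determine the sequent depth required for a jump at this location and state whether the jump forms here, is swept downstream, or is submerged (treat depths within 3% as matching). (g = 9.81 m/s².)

y₂ = 1.903 m; the jump is swept downstream

q = Q/b = 14.04/4.29 = 3.273 m²/s; V₁ = q/y₁ = 6.803 m/s. Fr₁ = V₁/√(g·y₁) = 3.131.
By Bélanger, y₂/y₁ = ½[√(1 + 8Fr₁²) − 1] = ½[√79.439 − 1] = 3.956.
y₂ = 3.956 × 0.4811 = 1.903 m.
Tailwater y_tw = 1.492 m: y_tw < y₂, so the jump is swept downstream.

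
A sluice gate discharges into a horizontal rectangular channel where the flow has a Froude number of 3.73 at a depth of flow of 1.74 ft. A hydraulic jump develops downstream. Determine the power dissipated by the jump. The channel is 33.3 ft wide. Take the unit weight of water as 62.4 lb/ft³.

P = 912 hp

Fr₁ = 3.73 (given).
By Bélanger, y₂/y₁ = ½[√(1 + 8Fr₁²) − 1] = ½[√112.3 − 1] = 4.80.
y₂ = 4.80 × 1.74 = 8.35 ft.
Head loss: ΔE = (y₂ − y₁)³/(4y₁y₂) = (8.35 − 1.74)³/(4×1.74×8.35) = 289/58.1 = 4.97 ft.
V₁ = Fr₁·√(g·y₁) = 3.73×√(32.2×1.74) = 27.9 ft/s; q = V₁·y₁ = 48.6 ft²/s. Q = q·b = 48.6 × 33.3 = 1618 cfs. P = γ·Q·ΔE/550 = 62.4 × 1618 × 4.97 / 550 = 912 hp.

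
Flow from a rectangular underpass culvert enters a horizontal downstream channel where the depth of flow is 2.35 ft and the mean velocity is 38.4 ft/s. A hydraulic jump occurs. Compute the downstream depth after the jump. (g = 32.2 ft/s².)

Fr₁ = V₁/√(g·y₁) = 38.4/√(32.2×2.35) = 4.41.
Conjugate-depth relation: y₂/y₁ = ½[√(1 + 8Fr₁²) − 1] = ½[√156.9 − 1] = 5.76.
y₂ = 5.76 × 2.35 = 13.5 ft.

y₂ = 13.5 ft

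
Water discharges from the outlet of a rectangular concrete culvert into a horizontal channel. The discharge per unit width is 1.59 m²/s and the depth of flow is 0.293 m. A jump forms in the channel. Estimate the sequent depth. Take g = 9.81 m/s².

V₁ = q/y₁ = 1.59/0.293 = 5.43 m/s. Fr₁ = V₁/√(g·y₁) = 5.43/√(9.81×0.293) = 3.20.
Conjugate-depth relation: y₂/y₁ = ½[√(1 + 8Fr₁²) − 1] = ½[√82.96 − 1] = 4.05.
y₂ = 4.05 × 0.293 = 1.19 m.

y₂ = 1.19 m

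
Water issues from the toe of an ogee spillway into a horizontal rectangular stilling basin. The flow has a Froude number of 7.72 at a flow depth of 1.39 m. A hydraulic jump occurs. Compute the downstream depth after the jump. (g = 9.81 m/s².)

Fr₁ = 7.72 (given).
Conjugate-depth relation: y₂/y₁ = ½[√(1 + 8Fr₁²) − 1] = ½[√477.8 − 1] = 10.4.
y₂ = 10.4 × 1.39 = 14.5 m.

y₂ = 14.5 m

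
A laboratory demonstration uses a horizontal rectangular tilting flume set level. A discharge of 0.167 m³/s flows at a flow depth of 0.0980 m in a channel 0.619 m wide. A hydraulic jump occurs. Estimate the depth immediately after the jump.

q = Q/b = 0.167/0.619 = 0.270 m²/s; V₁ = q/y₁ = 2.75 m/s. Fr₁ = V₁/√(g·y₁) = 2.81.
Bélanger equation: y₂/y₁ = ½[√(1 + 8Fr₁²) − 1] = ½[√64.07 − 1] = 3.50.
y₂ = 3.50 × 0.0980 = 0.343 m.

y₂ = 0.343 m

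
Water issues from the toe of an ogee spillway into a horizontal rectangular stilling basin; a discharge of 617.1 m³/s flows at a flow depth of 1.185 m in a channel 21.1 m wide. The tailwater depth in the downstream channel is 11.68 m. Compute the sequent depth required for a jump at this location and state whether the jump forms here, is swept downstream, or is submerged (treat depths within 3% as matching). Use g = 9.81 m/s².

y₂ = 11.55 m; the jump forms here

q = Q/b = 617.1/21.1 = 29.25 m²/s; V₁ = q/y₁ = 24.68 m/s. Fr₁ = V₁/√(g·y₁) = 7.239.
Sequent-depth ratio: y₂/y₁ = ½[√(1 + 8Fr₁²) − 1] = ½[√420.19 − 1] = 9.749.
y₂ = 9.749 × 1.185 = 11.55 m.
Tailwater y_tw = 11.68 m: y_tw ≈ y₂, so the jump forms here.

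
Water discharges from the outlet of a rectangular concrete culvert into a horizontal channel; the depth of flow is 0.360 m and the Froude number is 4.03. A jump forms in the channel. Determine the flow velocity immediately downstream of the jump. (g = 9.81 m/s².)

V₂ = 1.45 m/s

Fr₁ = 4.03 (given).
Sequent-depth ratio: y₂/y₁ = ½[√(1 + 8Fr₁²) − 1] = ½[√130.9 − 1] = 5.22.
y₂ = 5.22 × 0.360 = 1.88 m.
V₁ = Fr₁·√(g·y₁) = 4.03×√(9.81×0.360) = 7.57 m/s; q = V₁·y₁ = 2.73 m²/s.
V₂ = q/y₂ = 2.73/1.88 = 1.45 m/s.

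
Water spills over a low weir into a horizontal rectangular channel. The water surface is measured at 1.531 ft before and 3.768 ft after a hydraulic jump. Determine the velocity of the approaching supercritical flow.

V₁ = 14.49 ft/s

For a rectangular channel the momentum equation gives q² = ½·g·y₁·y₂·(y₁ + y₂) = ½×32.2×1.531×3.768×5.299 = 492.2.
q = √492.2 = 22.18 ft²/s.
V₁ = q/y₁ = 22.18/1.531 = 14.49 ft/s.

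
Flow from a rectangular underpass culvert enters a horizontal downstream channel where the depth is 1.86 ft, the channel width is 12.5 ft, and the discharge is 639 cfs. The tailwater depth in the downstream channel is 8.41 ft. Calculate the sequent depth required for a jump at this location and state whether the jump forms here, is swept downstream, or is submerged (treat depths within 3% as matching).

y₂ = 8.46 ft; the jump forms here

q = Q/b = 639/12.5 = 51.1 ft²/s; V₁ = q/y₁ = 27.5 ft/s. Fr₁ = V₁/√(g·y₁) = 3.55.
From the momentum equation for a rectangular channel, y₂/y₁ = ½[√(1 + 8Fr₁²) − 1] = ½[√101.9 − 1] = 4.55.
y₂ = 4.55 × 1.86 = 8.46 ft.
Tailwater y_tw = 8.41 ft: y_tw ≈ y₂, so the jump forms here.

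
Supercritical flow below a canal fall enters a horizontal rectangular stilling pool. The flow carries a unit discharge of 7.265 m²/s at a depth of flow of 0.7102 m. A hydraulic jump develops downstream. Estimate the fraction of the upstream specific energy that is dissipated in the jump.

V₁ = q/y₁ = 7.265/0.7102 = 10.23 m/s. Fr₁ = V₁/√(g·y₁) = 10.23/√(9.81×0.7102) = 3.876.
From the momentum equation for a rectangular channel, y₂/y₁ = ½[√(1 + 8Fr₁²) − 1] = ½[√121.16 − 1] = 5.004.
y₂ = 5.004 × 0.7102 = 3.554 m.
E₁ = y₁ + V₁²/2g = 6.044 m. ΔE = (y₂ − y₁)³/(4y₁y₂) = 2.277 m. ΔE/E₁ = 2.277/6.044 = 0.377.

ΔE/E₁ = 0.377 (37.7%)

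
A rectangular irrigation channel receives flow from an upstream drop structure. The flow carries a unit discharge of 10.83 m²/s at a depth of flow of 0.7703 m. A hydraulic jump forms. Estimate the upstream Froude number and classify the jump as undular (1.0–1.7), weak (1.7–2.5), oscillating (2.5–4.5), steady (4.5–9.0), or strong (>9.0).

Fr₁ = 5.115; steady jump

V₁ = q/y₁ = 10.83/0.7703 = 14.06 m/s. Fr₁ = V₁/√(g·y₁) = 14.06/√(9.81×0.7703) = 5.115.
Fr₁ = 5.115 lies in the steady range.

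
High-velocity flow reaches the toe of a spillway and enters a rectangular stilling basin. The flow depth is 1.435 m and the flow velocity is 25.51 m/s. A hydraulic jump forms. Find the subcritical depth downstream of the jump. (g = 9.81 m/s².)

y₂ = 13.10 m

Fr₁ = V₁/√(g·y₁) = 25.51/√(9.81×1.435) = 6.799.
From the momentum equation for a rectangular channel, y₂/y₁ = ½[√(1 + 8Fr₁²) − 1] = ½[√370.82 − 1] = 9.128.
y₂ = 9.128 × 1.435 = 13.10 m.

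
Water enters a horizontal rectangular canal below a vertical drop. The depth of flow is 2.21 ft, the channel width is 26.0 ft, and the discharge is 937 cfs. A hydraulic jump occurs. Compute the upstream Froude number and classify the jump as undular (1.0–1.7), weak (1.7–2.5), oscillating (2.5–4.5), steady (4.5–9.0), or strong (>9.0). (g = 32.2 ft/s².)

Fr₁ = 1.93; weak jump

q = Q/b = 937/26.0 = 36.0 ft²/s; V₁ = q/y₁ = 16.3 ft/s. Fr₁ = V₁/√(g·y₁) = 1.93.
Fr₁ = 1.93 lies in the weak range.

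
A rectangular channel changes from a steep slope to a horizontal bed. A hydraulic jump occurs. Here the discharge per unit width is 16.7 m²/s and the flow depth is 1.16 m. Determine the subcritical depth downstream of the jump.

V₁ = q/y₁ = 16.7/1.16 = 14.4 m/s. Fr₁ = V₁/√(g·y₁) = 14.4/√(9.81×1.16) = 4.27.
Conjugate-depth relation: y₂/y₁ = ½[√(1 + 8Fr₁²) − 1] = ½[√146.7 − 1] = 5.56.
y₂ = 5.56 × 1.16 = 6.45 m.

y₂ = 6.45 m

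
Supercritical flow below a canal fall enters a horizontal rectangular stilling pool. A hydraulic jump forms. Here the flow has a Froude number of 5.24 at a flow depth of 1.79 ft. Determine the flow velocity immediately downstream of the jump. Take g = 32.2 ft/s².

Fr₁ = 5.24 (given).
Sequent-depth ratio: y₂/y₁ = ½[√(1 + 8Fr₁²) − 1] = ½[√220.7 − 1] = 6.93.
y₂ = 6.93 × 1.79 = 12.4 ft.
V₁ = Fr₁·√(g·y₁) = 5.24×√(32.2×1.79) = 39.8 ft/s; q = V₁·y₁ = 71.2 ft²/s.
V₂ = q/y₂ = 71.2/12.4 = 5.74 ft/s.

V₂ = 5.74 ft/s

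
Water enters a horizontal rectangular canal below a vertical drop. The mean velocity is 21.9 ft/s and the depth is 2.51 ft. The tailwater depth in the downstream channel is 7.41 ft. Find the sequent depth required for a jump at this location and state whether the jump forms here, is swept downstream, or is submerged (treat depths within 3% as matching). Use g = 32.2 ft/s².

Fr₁ = V₁/√(g·y₁) = 21.9/√(32.2×2.51) = 2.44.
Sequent-depth ratio: y₂/y₁ = ½[√(1 + 8Fr₁²) − 1] = ½[√48.47 − 1] = 2.98.
y₂ = 2.98 × 2.51 = 7.48 ft.
Tailwater y_tw = 7.41 ft: y_tw ≈ y₂, so the jump forms here.

y₂ = 7.48 ft; the jump forms here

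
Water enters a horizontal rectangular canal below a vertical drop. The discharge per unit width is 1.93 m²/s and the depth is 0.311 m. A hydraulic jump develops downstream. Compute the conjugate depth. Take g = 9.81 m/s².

y₂ = 1.41 m

V₁ = q/y₁ = 1.93/0.311 = 6.21 m/s. Fr₁ = V₁/√(g·y₁) = 6.21/√(9.81×0.311) = 3.55.
By Bélanger, y₂/y₁ = ½[√(1 + 8Fr₁²) − 1] = ½[√102.0 − 1] = 4.55.
y₂ = 4.55 × 0.311 = 1.41 m.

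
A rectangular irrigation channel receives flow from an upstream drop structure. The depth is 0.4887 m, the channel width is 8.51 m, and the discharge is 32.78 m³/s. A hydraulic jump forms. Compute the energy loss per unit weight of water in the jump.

ΔE = 1.251 m

q = Q/b = 32.78/8.51 = 3.852 m²/s; V₁ = q/y₁ = 7.882 m/s. Fr₁ = V₁/√(g·y₁) = 3.600.
Bélanger equation: y₂/y₁ = ½[√(1 + 8Fr₁²) − 1] = ½[√104.67 − 1] = 4.615.
y₂ = 4.615 × 0.4887 = 2.256 m.
V₂ = q/y₂ = 3.852/2.256 = 1.708 m/s. E₁ = y₁ + V₁²/2g = 3.655 m; E₂ = y₂ + V₂²/2g = 2.404 m. ΔE = E₁ − E₂ = 1.251 m.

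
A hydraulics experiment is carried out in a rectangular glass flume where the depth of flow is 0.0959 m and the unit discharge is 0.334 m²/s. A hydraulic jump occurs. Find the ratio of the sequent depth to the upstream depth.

V₁ = q/y₁ = 0.334/0.0959 = 3.48 m/s. Fr₁ = V₁/√(g·y₁) = 3.48/√(9.81×0.0959) = 3.59.
Conjugate-depth relation: y₂/y₁ = ½[√(1 + 8Fr₁²) − 1] = ½[√104.1 − 1] = 4.60.

y₂/y₁ = 4.60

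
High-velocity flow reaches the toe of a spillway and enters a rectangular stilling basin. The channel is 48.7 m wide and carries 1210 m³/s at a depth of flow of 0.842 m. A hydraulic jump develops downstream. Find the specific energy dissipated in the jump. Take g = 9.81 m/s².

q = Q/b = 1210/48.7 = 24.8 m²/s; V₁ = q/y₁ = 29.5 m/s. Fr₁ = V₁/√(g·y₁) = 10.3.
By Bélanger, y₂/y₁ = ½[√(1 + 8Fr₁²) − 1] = ½[√844.3 − 1] = 14.0.
y₂ = 14.0 × 0.842 = 11.8 m.
Head loss: ΔE = (y₂ − y₁)³/(4y₁y₂) = (11.8 − 0.842)³/(4×0.842×11.8) = 1320/39.8 = 33.2 m.

ΔE = 33.2 m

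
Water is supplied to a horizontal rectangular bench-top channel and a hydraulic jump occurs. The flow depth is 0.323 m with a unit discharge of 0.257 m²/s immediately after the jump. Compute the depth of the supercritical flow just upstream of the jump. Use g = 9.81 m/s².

V₂ = q/y₂ = 0.257/0.323 = 0.796 m/s; Fr₂ = V₂/√(g·y₂) = 0.447.
From the momentum equation (using Fr₂), y₁/y₂ = ½[√(1 + 8Fr₂²) − 1] = ½[√2.598 − 1] = 0.306.
y₁ = 0.306 × 0.323 = 0.0988 m.

y₁ = 0.0988 m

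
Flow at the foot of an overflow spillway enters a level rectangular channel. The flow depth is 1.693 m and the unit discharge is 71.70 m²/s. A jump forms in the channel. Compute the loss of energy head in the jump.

V₁ = q/y₁ = 71.70/1.693 = 42.35 m/s. Fr₁ = V₁/√(g·y₁) = 42.35/√(9.81×1.693) = 10.39.
Conjugate-depth relation: y₂/y₁ = ½[√(1 + 8Fr₁²) − 1] = ½[√864.95 − 1] = 14.21.
y₂ = 14.21 × 1.693 = 24.05 m.
Head loss: ΔE = (y₂ − y₁)³/(4y₁y₂) = (24.05 − 1.693)³/(4×1.693×24.05) = 11173/162.9 = 68.61 m.

ΔE = 68.61 m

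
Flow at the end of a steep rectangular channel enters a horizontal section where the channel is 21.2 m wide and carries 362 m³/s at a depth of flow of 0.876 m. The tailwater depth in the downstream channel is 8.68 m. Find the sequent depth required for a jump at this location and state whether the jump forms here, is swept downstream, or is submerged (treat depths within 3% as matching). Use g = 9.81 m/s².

q = Q/b = 362/21.2 = 17.1 m²/s; V₁ = q/y₁ = 19.5 m/s. Fr₁ = V₁/√(g·y₁) = 6.65.
Sequent-depth ratio: y₂/y₁ = ½[√(1 + 8Fr₁²) − 1] = ½[√354.7 − 1] = 8.92.
y₂ = 8.92 × 0.876 = 7.81 m.
Tailwater y_tw = 8.68 m: y_tw > y₂, so the jump is submerged.

y₂ = 7.81 m; the jump is submerged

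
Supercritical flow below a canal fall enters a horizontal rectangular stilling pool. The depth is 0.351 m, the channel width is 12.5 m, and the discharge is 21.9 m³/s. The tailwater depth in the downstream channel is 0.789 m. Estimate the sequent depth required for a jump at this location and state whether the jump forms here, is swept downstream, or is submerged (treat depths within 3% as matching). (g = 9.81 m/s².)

y₂ = 1.17 m; the jump is swept downstream

q = Q/b = 21.9/12.5 = 1.75 m²/s; V₁ = q/y₁ = 4.99 m/s. Fr₁ = V₁/√(g·y₁) = 2.69.
Bélanger equation: y₂/y₁ = ½[√(1 + 8Fr₁²) − 1] = ½[√58.89 − 1] = 3.34.
y₂ = 3.34 × 0.351 = 1.17 m.
Tailwater y_tw = 0.789 m: y_tw < y₂, so the jump is swept downstream.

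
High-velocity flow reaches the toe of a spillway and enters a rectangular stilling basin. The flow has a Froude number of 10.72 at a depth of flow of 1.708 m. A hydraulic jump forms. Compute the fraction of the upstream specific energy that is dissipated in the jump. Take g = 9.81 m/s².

ΔE/E₁ = 0.745 (74.5%)

Fr₁ = 10.72 (given).
From the momentum equation for a rectangular channel, y₂/y₁ = ½[√(1 + 8Fr₁²) − 1] = ½[√920.35 − 1] = 14.67.
y₂ = 14.67 × 1.708 = 25.05 m.
E₁ = y₁(1 + Fr₁²/2) = 1.708×(1 + 10.72²/2) = 99.85 m. ΔE = (y₂ − y₁)³/(4y₁y₂) = 74.34 m. ΔE/E₁ = 74.34/99.85 = 0.745.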